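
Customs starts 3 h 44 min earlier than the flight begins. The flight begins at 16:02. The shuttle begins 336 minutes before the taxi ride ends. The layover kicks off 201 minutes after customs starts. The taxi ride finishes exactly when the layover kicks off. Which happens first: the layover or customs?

customs

Customs starts at 16:02 − 224 min = 12:18.
The layover starts at 12:18 + 201 min = 15:39.
The layover starts at 15:39 and customs starts at 12:18, so customs is first.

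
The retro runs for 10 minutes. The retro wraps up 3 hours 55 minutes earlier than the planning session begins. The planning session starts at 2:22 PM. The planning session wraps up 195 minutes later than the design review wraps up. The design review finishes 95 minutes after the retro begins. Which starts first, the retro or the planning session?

The retro ends at 2:22 PM − 235 min = 10:27 AM.
The retro starts at 10:27 AM − 10 min = 10:17 AM.
The retro starts at 10:17 AM and the planning session starts at 2:22 PM, so the retro is first.

the retro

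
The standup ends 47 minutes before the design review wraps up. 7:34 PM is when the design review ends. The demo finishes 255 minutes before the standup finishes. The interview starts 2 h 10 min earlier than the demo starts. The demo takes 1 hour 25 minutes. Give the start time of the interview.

The standup ends at 7:34 PM − 47 min = 6:47 PM.
The demo ends at 6:47 PM − 255 min = 2:32 PM.
The demo starts at 2:32 PM − 85 min = 1:07 PM.
The interview starts at 1:07 PM − 130 min = 10:57 AM.

10:57 AM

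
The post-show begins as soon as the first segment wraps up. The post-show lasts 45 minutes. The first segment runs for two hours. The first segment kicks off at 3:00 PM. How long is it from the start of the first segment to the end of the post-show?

2 h 45 min

The first segment ends at 3:00 PM + 120 min = 5:00 PM.
So the post-show starts at 5:00 PM.
The post-show ends at 5:00 PM + 45 min = 5:45 PM.
From 3:00 PM to 5:45 PM is 2 h 45 min.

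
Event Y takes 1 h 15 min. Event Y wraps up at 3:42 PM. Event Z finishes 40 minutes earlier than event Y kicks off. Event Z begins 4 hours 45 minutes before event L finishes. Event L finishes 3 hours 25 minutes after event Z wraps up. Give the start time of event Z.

12:27 PM

Event Y starts at 3:42 PM − 75 min = 2:27 PM.
Event Z ends at 2:27 PM − 40 min = 1:47 PM.
Event L ends at 1:47 PM + 205 min = 5:12 PM.
Event Z starts at 5:12 PM − 285 min = 12:27 PM.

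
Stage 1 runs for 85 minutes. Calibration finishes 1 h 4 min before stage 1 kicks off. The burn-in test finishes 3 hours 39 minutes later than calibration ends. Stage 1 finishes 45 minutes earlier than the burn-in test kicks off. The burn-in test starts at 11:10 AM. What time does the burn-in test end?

11:35 AM

Stage 1 ends at 11:10 AM − 45 min = 10:25 AM.
Stage 1 starts at 10:25 AM − 85 min = 9:00 AM.
Calibration ends at 9:00 AM − 64 min = 7:56 AM.
The burn-in test ends at 7:56 AM + 219 min = 11:35 AM.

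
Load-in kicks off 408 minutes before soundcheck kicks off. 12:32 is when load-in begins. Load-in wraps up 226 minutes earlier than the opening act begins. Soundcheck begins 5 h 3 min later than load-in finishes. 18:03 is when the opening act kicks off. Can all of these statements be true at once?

Load-in ends at 18:03 − 226 min = 14:17.
Soundcheck starts at 14:17 + 303 min = 19:20.
Load-in starts at 19:20 − 408 min = 12:32.
That matches the stated 12:32, so the schedule is consistent.

Yes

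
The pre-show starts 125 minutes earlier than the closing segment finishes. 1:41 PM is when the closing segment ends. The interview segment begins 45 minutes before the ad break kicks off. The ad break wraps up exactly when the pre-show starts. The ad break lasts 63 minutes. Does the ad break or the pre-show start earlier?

The pre-show starts at 1:41 PM − 125 min = 11:36 AM.
So the ad break ends at 11:36 AM.
The ad break starts at 11:36 AM − 63 min = 10:33 AM.
The ad break starts at 10:33 AM and the pre-show starts at 11:36 AM, so the ad break is first.

the ad break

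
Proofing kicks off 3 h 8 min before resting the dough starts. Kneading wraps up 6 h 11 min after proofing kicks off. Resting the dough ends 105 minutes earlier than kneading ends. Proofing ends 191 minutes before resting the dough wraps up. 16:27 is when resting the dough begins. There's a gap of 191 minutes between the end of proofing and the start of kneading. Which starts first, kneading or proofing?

proofing

Proofing starts at 16:27 − 188 min = 13:19.
Kneading ends at 13:19 + 371 min = 19:30.
Resting the dough ends at 19:30 − 105 min = 17:45.
Proofing ends at 17:45 − 191 min = 14:34.
Kneading starts at 14:34 + 191 min = 17:45.
Kneading starts at 17:45 and proofing starts at 13:19, so proofing is first.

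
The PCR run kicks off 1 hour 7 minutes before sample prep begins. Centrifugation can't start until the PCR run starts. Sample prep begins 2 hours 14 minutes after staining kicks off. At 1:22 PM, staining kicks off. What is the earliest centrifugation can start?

2:29 PM

Sample prep starts at 1:22 PM + 134 min = 3:36 PM.
The PCR run starts at 3:36 PM − 67 min = 2:29 PM.
Centrifugation is bounded by the PCR run, so the earliest it can start is 2:29 PM.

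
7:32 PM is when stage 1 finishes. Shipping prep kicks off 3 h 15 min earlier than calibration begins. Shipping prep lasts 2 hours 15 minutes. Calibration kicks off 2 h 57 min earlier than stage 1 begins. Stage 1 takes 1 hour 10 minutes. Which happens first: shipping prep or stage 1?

Stage 1 starts at 7:32 PM − 70 min = 6:22 PM.
Calibration starts at 6:22 PM − 177 min = 3:25 PM.
Shipping prep starts at 3:25 PM − 195 min = 12:10 PM.
Shipping prep starts at 12:10 PM and stage 1 starts at 6:22 PM, so shipping prep is first.

shipping prep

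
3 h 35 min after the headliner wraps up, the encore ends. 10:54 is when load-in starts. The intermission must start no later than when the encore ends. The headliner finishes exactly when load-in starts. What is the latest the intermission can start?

The headliner ends at 10:54.
The encore ends at 10:54 + 215 min = 14:29.
The intermission is bounded by the encore, so the latest it can start is 14:29.

14:29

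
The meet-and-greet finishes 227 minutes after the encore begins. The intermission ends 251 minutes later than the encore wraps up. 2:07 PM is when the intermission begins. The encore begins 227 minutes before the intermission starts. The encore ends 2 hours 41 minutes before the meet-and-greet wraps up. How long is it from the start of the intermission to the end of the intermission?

The encore starts at 2:07 PM − 227 min = 10:20 AM.
The meet-and-greet ends at 10:20 AM + 227 min = 2:07 PM.
The encore ends at 2:07 PM − 161 min = 11:26 AM.
The intermission ends at 11:26 AM + 251 min = 3:37 PM.
From 2:07 PM to 3:37 PM is 1 h 30 min.

1 h 30 min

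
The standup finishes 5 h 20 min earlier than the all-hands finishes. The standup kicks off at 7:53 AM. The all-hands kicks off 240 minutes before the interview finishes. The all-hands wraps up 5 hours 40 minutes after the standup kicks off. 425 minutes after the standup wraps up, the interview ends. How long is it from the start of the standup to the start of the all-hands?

205 minutes

The all-hands ends at 7:53 AM + 340 min = 1:33 PM.
The standup ends at 1:33 PM − 320 min = 8:13 AM.
The interview ends at 8:13 AM + 425 min = 3:18 PM.
The all-hands starts at 3:18 PM − 240 min = 11:18 AM.
From 7:53 AM to 11:18 AM is 205 minutes.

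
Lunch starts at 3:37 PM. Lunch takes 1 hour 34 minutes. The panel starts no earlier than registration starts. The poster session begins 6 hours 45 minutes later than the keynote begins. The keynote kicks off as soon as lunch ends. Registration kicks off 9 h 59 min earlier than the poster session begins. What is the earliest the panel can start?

1:57 PM

Lunch ends at 3:37 PM + 94 min = 5:11 PM.
So the keynote starts at 5:11 PM.
The poster session starts at 5:11 PM + 405 min = 11:56 PM.
Registration starts at 11:56 PM − 599 min = 1:57 PM.
The panel is bounded by registration, so the earliest it can start is 1:57 PM.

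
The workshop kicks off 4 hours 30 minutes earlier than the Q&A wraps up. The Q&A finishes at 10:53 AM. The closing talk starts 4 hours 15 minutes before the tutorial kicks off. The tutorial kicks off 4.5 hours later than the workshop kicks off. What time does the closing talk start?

The workshop starts at 10:53 AM − 270 min = 6:23 AM.
The tutorial starts at 6:23 AM + 270 min = 10:53 AM.
The closing talk starts at 10:53 AM − 255 min = 6:38 AM.

6:38 AM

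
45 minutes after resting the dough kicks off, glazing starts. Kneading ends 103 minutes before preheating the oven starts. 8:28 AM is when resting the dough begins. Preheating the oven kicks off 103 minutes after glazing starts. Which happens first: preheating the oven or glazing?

glazing

Glazing starts at 8:28 AM + 45 min = 9:13 AM.
Preheating the oven starts at 9:13 AM + 103 min = 10:56 AM.
Preheating the oven starts at 10:56 AM and glazing starts at 9:13 AM, so glazing is first.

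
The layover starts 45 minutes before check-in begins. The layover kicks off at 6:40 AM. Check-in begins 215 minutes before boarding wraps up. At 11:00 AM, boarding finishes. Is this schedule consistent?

Check-in starts at 11:00 AM − 215 min = 7:25 AM.
The layover starts at 7:25 AM − 45 min = 6:40 AM.
That matches the stated 6:40 AM, so the schedule is consistent.

Yes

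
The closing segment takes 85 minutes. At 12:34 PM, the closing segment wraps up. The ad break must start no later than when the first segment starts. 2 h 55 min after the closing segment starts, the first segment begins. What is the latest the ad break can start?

The closing segment starts at 12:34 PM − 85 min = 11:09 AM.
The first segment starts at 11:09 AM + 175 min = 2:04 PM.
The ad break is bounded by the first segment, so the latest it can start is 2:04 PM.

2:04 PM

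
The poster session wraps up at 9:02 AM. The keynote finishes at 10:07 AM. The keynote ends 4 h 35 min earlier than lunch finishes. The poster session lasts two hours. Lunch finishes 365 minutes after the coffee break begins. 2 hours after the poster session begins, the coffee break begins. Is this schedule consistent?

The poster session starts at 9:02 AM − 120 min = 7:02 AM.
The coffee break starts at 7:02 AM + 120 min = 9:02 AM.
Lunch ends at 9:02 AM + 365 min = 3:07 PM.
The keynote ends at 3:07 PM − 275 min = 10:32 AM.
But the keynote is also said to end at 10:07 AM — a 25-minute conflict.

No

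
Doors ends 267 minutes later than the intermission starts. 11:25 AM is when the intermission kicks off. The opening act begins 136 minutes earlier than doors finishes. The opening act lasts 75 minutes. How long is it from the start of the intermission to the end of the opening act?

3 h 26 min

Doors ends at 11:25 AM + 267 min = 3:52 PM.
The opening act starts at 3:52 PM − 136 min = 1:36 PM.
The opening act ends at 1:36 PM + 75 min = 2:51 PM.
From 11:25 AM to 2:51 PM is 3 h 26 min.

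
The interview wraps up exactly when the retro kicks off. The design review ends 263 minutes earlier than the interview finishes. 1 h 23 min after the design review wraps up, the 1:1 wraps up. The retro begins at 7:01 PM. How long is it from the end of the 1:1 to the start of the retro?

3 hours

The interview ends at 7:01 PM.
The design review ends at 7:01 PM − 263 min = 2:38 PM.
The 1:1 ends at 2:38 PM + 83 min = 4:01 PM.
From 4:01 PM to 7:01 PM is 3 hours.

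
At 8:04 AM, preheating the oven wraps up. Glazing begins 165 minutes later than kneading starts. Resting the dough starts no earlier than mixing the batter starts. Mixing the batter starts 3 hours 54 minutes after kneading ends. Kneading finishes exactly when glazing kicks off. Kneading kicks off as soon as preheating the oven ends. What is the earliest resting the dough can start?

Kneading starts at 8:04 AM.
Glazing starts at 8:04 AM + 165 min = 10:49 AM.
So kneading ends at 10:49 AM.
Mixing the batter starts at 10:49 AM + 234 min = 2:43 PM.
Resting the dough is bounded by mixing the batter, so the earliest it can start is 2:43 PM.

2:43 PM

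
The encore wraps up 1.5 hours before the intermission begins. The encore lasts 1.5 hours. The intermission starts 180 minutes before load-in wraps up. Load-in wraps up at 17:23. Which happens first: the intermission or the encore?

The intermission starts at 17:23 − 180 min = 14:23.
The encore ends at 14:23 − 90 min = 12:53.
The encore starts at 12:53 − 90 min = 11:23.
The intermission starts at 14:23 and the encore starts at 11:23, so the encore is first.

the encore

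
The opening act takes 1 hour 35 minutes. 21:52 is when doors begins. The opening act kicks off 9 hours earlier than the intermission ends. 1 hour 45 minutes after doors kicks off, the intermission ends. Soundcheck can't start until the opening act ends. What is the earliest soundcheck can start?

The intermission ends at 21:52 + 105 min = 23:37.
The opening act starts at 23:37 − 540 min = 14:37.
The opening act ends at 14:37 + 95 min = 16:12.
Soundcheck is bounded by the opening act, so the earliest it can start is 16:12.

16:12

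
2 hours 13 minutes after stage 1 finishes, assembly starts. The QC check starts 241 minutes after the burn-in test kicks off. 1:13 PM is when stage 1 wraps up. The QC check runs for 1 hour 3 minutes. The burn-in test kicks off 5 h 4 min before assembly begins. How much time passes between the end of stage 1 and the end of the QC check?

Assembly starts at 1:13 PM + 133 min = 3:26 PM.
The burn-in test starts at 3:26 PM − 304 min = 10:22 AM.
The QC check starts at 10:22 AM + 241 min = 2:23 PM.
The QC check ends at 2:23 PM + 63 min = 3:26 PM.
From 1:13 PM to 3:26 PM is 2 h 13 min.

2 h 13 min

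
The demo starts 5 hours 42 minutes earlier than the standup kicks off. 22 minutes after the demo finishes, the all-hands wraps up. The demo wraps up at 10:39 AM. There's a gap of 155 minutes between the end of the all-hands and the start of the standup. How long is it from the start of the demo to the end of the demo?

The all-hands ends at 10:39 AM + 22 min = 11:01 AM.
The standup starts at 11:01 AM + 155 min = 1:36 PM.
The demo starts at 1:36 PM − 342 min = 7:54 AM.
From 7:54 AM to 10:39 AM is 165 minutes.

165 minutes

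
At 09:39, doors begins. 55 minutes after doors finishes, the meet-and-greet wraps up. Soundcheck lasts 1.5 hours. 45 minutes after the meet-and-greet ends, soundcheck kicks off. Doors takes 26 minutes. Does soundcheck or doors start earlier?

doors

Doors ends at 09:39 + 26 min = 10:05.
The meet-and-greet ends at 10:05 + 55 min = 11:00.
Soundcheck starts at 11:00 + 45 min = 11:45.
Soundcheck starts at 11:45 and doors starts at 09:39, so doors is first.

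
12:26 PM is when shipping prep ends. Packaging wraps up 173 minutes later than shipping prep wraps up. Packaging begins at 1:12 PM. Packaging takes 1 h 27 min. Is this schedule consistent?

No

Packaging ends at 12:26 PM + 173 min = 3:19 PM.
Packaging starts at 3:19 PM − 87 min = 1:52 PM.
But packaging is also said to start at 1:12 PM — a 40-minute conflict.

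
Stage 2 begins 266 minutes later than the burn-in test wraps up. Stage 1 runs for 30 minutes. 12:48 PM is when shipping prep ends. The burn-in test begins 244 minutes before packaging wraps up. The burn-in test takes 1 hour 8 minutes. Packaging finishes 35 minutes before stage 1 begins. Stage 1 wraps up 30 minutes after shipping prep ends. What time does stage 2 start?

Stage 1 ends at 12:48 PM + 30 min = 1:18 PM.
Stage 1 starts at 1:18 PM − 30 min = 12:48 PM.
Packaging ends at 12:48 PM − 35 min = 12:13 PM.
The burn-in test starts at 12:13 PM − 244 min = 8:09 AM.
The burn-in test ends at 8:09 AM + 68 min = 9:17 AM.
Stage 2 starts at 9:17 AM + 266 min = 1:43 PM.

1:43 PM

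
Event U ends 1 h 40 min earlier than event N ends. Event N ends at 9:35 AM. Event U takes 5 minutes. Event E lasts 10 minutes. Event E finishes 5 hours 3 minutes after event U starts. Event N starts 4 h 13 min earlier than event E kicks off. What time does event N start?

Event U ends at 9:35 AM − 100 min = 7:55 AM.
Event U starts at 7:55 AM − 5 min = 7:50 AM.
Event E ends at 7:50 AM + 303 min = 12:53 PM.
Event E starts at 12:53 PM − 10 min = 12:43 PM.
Event N starts at 12:43 PM − 253 min = 8:30 AM.

8:30 AM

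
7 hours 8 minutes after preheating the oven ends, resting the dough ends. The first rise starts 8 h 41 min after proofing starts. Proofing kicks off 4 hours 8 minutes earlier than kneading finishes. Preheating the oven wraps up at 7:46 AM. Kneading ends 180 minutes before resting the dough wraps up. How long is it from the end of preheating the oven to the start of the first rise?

Resting the dough ends at 7:46 AM + 428 min = 2:54 PM.
Kneading ends at 2:54 PM − 180 min = 11:54 AM.
Proofing starts at 11:54 AM − 248 min = 7:46 AM.
The first rise starts at 7:46 AM + 521 min = 4:27 PM.
From 7:46 AM to 4:27 PM is 521 minutes.

521 minutes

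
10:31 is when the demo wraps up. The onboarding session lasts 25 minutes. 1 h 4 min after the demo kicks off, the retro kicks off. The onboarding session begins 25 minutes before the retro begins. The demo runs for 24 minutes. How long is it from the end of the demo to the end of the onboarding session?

The demo starts at 10:31 − 24 min = 10:07.
The retro starts at 10:07 + 64 min = 11:11.
The onboarding session starts at 11:11 − 25 min = 10:46.
The onboarding session ends at 10:46 + 25 min = 11:11.
From 10:31 to 11:11 is 40 minutes.

40 minutes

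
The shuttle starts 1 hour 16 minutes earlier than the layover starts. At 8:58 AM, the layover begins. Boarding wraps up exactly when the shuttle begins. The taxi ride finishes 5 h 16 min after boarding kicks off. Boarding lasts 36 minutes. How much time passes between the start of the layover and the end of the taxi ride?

The shuttle starts at 8:58 AM − 76 min = 7:42 AM.
So boarding ends at 7:42 AM.
Boarding starts at 7:42 AM − 36 min = 7:06 AM.
The taxi ride ends at 7:06 AM + 316 min = 12:22 PM.
From 8:58 AM to 12:22 PM is 3 hours 24 minutes.

3 hours 24 minutes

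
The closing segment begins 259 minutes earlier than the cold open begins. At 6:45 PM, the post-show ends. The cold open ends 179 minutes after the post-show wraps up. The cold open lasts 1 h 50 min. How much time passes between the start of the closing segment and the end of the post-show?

The cold open ends at 6:45 PM + 179 min = 9:44 PM.
The cold open starts at 9:44 PM − 110 min = 7:54 PM.
The closing segment starts at 7:54 PM − 259 min = 3:35 PM.
From 3:35 PM to 6:45 PM is 190 minutes.

190 minutes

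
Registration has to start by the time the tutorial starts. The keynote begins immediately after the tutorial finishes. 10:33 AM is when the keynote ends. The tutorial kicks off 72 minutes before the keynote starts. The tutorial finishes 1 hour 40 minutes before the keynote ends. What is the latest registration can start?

7:41 AM

The tutorial ends at 10:33 AM − 100 min = 8:53 AM.
So the keynote starts at 8:53 AM.
The tutorial starts at 8:53 AM − 72 min = 7:41 AM.
Registration is bounded by the tutorial, so the latest it can start is 7:41 AM.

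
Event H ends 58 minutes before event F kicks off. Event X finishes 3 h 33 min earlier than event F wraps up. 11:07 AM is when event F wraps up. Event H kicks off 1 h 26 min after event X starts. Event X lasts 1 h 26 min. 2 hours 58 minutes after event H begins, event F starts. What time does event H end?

Event X ends at 11:07 AM − 213 min = 7:34 AM.
Event X starts at 7:34 AM − 86 min = 6:08 AM.
Event H starts at 6:08 AM + 86 min = 7:34 AM.
Event F starts at 7:34 AM + 178 min = 10:32 AM.
Event H ends at 10:32 AM − 58 min = 9:34 AM.

9:34 AM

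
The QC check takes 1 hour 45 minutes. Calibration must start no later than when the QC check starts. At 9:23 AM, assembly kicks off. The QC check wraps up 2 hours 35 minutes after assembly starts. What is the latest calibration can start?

10:13 AM

The QC check ends at 9:23 AM + 155 min = 11:58 AM.
The QC check starts at 11:58 AM − 105 min = 10:13 AM.
Calibration is bounded by the QC check, so the latest it can start is 10:13 AM.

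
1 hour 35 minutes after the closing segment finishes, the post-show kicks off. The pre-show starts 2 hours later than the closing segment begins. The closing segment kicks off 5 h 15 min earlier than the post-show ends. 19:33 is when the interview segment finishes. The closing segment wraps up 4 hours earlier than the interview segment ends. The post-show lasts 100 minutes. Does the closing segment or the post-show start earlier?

the closing segment

The closing segment ends at 19:33 − 240 min = 15:33.
The post-show starts at 15:33 + 95 min = 17:08.
The post-show ends at 17:08 + 100 min = 18:48.
The closing segment starts at 18:48 − 315 min = 13:33.
The closing segment starts at 13:33 and the post-show starts at 17:08, so the closing segment is first.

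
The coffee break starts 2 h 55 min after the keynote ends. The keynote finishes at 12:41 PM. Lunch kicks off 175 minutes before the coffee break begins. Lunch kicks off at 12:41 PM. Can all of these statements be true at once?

The coffee break starts at 12:41 PM + 175 min = 3:36 PM.
Lunch starts at 3:36 PM − 175 min = 12:41 PM.
That matches the stated 12:41 PM, so the schedule is consistent.

Yes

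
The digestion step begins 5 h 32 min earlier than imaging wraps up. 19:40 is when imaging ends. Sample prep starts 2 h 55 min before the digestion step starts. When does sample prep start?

11:13

The digestion step starts at 19:40 − 332 min = 14:08.
Sample prep starts at 14:08 − 175 min = 11:13.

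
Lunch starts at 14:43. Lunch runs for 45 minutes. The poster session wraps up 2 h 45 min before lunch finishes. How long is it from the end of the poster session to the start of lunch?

Lunch ends at 14:43 + 45 min = 15:28.
The poster session ends at 15:28 − 165 min = 12:43.
From 12:43 to 14:43 is two hours.

two hours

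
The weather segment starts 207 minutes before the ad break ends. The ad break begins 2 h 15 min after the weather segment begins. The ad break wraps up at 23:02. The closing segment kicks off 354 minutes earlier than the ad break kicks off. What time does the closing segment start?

The weather segment starts at 23:02 − 207 min = 19:35.
The ad break starts at 19:35 + 135 min = 21:50.
The closing segment starts at 21:50 − 354 min = 15:56.

15:56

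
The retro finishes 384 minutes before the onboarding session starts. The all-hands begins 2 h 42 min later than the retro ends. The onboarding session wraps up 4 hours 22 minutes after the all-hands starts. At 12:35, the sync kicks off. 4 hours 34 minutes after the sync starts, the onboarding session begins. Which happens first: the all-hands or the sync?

The onboarding session starts at 12:35 + 274 min = 17:09.
The retro ends at 17:09 − 384 min = 10:45.
The all-hands starts at 10:45 + 162 min = 13:27.
The all-hands starts at 13:27 and the sync starts at 12:35, so the sync is first.

the sync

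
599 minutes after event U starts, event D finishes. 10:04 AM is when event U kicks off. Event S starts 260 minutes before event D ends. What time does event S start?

Event D ends at 10:04 AM + 599 min = 8:03 PM.
Event S starts at 8:03 PM − 260 min = 3:43 PM.

3:43 PM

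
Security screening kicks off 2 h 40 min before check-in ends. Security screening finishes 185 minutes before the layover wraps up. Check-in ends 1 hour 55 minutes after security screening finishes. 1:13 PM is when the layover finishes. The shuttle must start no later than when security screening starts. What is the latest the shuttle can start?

Security screening ends at 1:13 PM − 185 min = 10:08 AM.
Check-in ends at 10:08 AM + 115 min = 12:03 PM.
Security screening starts at 12:03 PM − 160 min = 9:23 AM.
The shuttle is bounded by security screening, so the latest it can start is 9:23 AM.

9:23 AM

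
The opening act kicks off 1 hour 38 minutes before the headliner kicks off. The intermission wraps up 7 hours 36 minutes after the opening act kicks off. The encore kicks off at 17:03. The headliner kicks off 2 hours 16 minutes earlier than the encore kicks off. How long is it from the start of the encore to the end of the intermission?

The headliner starts at 17:03 − 136 min = 14:47.
The opening act starts at 14:47 − 98 min = 13:09.
The intermission ends at 13:09 + 456 min = 20:45.
From 17:03 to 20:45 is 3 h 42 min.

3 h 42 min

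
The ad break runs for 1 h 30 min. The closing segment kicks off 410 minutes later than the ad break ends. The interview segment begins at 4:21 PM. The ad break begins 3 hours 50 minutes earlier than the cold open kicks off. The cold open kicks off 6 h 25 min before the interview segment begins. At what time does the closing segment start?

The cold open starts at 4:21 PM − 385 min = 9:56 AM.
The ad break starts at 9:56 AM − 230 min = 6:06 AM.
The ad break ends at 6:06 AM + 90 min = 7:36 AM.
The closing segment starts at 7:36 AM + 410 min = 2:26 PM.

2:26 PM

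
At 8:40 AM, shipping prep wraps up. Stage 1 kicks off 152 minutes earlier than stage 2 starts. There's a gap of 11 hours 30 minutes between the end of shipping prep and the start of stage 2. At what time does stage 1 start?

5:38 PM

Stage 2 starts at 8:40 AM + 690 min = 8:10 PM.
Stage 1 starts at 8:10 PM − 152 min = 5:38 PM.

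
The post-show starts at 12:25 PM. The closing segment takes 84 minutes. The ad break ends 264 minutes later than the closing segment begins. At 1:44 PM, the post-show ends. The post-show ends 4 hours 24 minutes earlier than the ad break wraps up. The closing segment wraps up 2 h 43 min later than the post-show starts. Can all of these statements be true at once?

The closing segment ends at 12:25 PM + 163 min = 3:08 PM.
The closing segment starts at 3:08 PM − 84 min = 1:44 PM.
The ad break ends at 1:44 PM + 264 min = 6:08 PM.
The post-show ends at 6:08 PM − 264 min = 1:44 PM.
That matches the stated 1:44 PM, so the schedule is consistent.

Yes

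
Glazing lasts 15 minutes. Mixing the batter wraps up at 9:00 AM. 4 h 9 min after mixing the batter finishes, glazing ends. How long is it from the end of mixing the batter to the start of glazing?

3 hours 54 minutes

Glazing ends at 9:00 AM + 249 min = 1:09 PM.
Glazing starts at 1:09 PM − 15 min = 12:54 PM.
From 9:00 AM to 12:54 PM is 3 hours 54 minutes.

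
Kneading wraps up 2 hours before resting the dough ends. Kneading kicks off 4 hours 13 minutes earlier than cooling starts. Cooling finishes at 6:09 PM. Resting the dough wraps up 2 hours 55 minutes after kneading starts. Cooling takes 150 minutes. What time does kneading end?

Cooling starts at 6:09 PM − 150 min = 3:39 PM.
Kneading starts at 3:39 PM − 253 min = 11:26 AM.
Resting the dough ends at 11:26 AM + 175 min = 2:21 PM.
Kneading ends at 2:21 PM − 120 min = 12:21 PM.

12:21 PM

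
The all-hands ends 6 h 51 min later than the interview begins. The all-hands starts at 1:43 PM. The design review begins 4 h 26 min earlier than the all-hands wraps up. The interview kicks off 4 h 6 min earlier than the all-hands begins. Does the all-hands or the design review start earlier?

The interview starts at 1:43 PM − 246 min = 9:37 AM.
The all-hands ends at 9:37 AM + 411 min = 4:28 PM.
The design review starts at 4:28 PM − 266 min = 12:02 PM.
The all-hands starts at 1:43 PM and the design review starts at 12:02 PM, so the design review is first.

the design review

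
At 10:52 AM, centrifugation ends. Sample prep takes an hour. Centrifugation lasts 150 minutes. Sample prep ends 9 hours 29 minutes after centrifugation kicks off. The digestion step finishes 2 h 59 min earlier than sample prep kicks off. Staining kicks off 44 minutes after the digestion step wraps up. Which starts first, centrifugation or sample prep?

centrifugation

Centrifugation starts at 10:52 AM − 150 min = 8:22 AM.
Sample prep ends at 8:22 AM + 569 min = 5:51 PM.
Sample prep starts at 5:51 PM − 60 min = 4:51 PM.
Centrifugation starts at 8:22 AM and sample prep starts at 4:51 PM, so centrifugation is first.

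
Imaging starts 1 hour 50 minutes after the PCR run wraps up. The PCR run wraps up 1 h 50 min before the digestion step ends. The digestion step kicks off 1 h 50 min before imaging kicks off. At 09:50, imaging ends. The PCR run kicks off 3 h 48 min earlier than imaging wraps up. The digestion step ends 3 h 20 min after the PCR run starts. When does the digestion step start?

07:32

The PCR run starts at 09:50 − 228 min = 06:02.
The digestion step ends at 06:02 + 200 min = 09:22.
The PCR run ends at 09:22 − 110 min = 07:32.
Imaging starts at 07:32 + 110 min = 09:22.
The digestion step starts at 09:22 − 110 min = 07:32.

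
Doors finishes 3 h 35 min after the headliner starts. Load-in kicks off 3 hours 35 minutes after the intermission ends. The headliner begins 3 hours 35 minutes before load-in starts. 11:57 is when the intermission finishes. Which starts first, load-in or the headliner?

the headliner

Load-in starts at 11:57 + 215 min = 15:32.
The headliner starts at 15:32 − 215 min = 11:57.
Load-in starts at 15:32 and the headliner starts at 11:57, so the headliner is first.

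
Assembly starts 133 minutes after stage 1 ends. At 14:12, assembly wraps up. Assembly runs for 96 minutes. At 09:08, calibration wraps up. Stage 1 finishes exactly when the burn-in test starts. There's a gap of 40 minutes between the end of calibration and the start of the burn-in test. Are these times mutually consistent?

The burn-in test starts at 09:08 + 40 min = 09:48.
So stage 1 ends at 09:48.
Assembly starts at 09:48 + 133 min = 12:01.
Assembly ends at 12:01 + 96 min = 13:37.
But assembly is also said to end at 14:12 — a 35-minute conflict.

No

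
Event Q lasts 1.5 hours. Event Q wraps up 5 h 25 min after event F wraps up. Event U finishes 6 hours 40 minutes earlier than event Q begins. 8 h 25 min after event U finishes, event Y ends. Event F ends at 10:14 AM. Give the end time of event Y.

Event Q ends at 10:14 AM + 325 min = 3:39 PM.
Event Q starts at 3:39 PM − 90 min = 2:09 PM.
Event U ends at 2:09 PM − 400 min = 7:29 AM.
Event Y ends at 7:29 AM + 505 min = 3:54 PM.

3:54 PM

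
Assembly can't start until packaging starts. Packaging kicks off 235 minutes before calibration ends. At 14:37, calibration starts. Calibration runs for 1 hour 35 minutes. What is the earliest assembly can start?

12:17

Calibration ends at 14:37 + 95 min = 16:12.
Packaging starts at 16:12 − 235 min = 12:17.
Assembly is bounded by packaging, so the earliest it can start is 12:17.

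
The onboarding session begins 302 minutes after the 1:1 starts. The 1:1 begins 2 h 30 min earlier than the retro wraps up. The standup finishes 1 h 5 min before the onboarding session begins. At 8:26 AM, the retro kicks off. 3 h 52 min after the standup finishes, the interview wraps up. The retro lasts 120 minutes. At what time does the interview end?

The retro ends at 8:26 AM + 120 min = 10:26 AM.
The 1:1 starts at 10:26 AM − 150 min = 7:56 AM.
The onboarding session starts at 7:56 AM + 302 min = 12:58 PM.
The standup ends at 12:58 PM − 65 min = 11:53 AM.
The interview ends at 11:53 AM + 232 min = 3:45 PM.

3:45 PM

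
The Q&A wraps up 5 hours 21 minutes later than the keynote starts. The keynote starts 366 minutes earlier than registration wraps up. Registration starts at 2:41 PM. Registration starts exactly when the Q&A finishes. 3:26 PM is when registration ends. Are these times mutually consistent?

Yes

The keynote starts at 3:26 PM − 366 min = 9:20 AM.
The Q&A ends at 9:20 AM + 321 min = 2:41 PM.
So registration starts at 2:41 PM.
That matches the stated 2:41 PM, so the schedule is consistent.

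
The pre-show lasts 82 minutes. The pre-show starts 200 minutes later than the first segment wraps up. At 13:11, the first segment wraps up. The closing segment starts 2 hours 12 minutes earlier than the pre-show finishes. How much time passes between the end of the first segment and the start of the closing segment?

2 hours 30 minutes

The pre-show starts at 13:11 + 200 min = 16:31.
The pre-show ends at 16:31 + 82 min = 17:53.
The closing segment starts at 17:53 − 132 min = 15:41.
From 13:11 to 15:41 is 2 hours 30 minutes.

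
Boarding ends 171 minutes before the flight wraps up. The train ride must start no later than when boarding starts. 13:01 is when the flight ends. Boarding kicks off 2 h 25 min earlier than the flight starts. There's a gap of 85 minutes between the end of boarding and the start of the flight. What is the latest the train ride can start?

09:10

Boarding ends at 13:01 − 171 min = 10:10.
The flight starts at 10:10 + 85 min = 11:35.
Boarding starts at 11:35 − 145 min = 09:10.
The train ride is bounded by boarding, so the latest it can start is 09:10.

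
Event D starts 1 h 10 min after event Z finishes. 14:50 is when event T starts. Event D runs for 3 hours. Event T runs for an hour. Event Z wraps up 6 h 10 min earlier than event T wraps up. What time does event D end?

13:50

Event T ends at 14:50 + 60 min = 15:50.
Event Z ends at 15:50 − 370 min = 09:40.
Event D starts at 09:40 + 70 min = 10:50.
Event D ends at 10:50 + 180 min = 13:50.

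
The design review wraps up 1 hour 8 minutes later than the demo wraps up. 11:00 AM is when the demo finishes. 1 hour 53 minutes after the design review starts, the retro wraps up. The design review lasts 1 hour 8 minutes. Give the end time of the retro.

The design review ends at 11:00 AM + 68 min = 12:08 PM.
The design review starts at 12:08 PM − 68 min = 11:00 AM.
The retro ends at 11:00 AM + 113 min = 12:53 PM.

12:53 PM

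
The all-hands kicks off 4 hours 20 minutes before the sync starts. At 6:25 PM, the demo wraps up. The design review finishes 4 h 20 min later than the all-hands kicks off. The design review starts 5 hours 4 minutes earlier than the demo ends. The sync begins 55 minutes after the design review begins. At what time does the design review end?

2:16 PM

The design review starts at 6:25 PM − 304 min = 1:21 PM.
The sync starts at 1:21 PM + 55 min = 2:16 PM.
The all-hands starts at 2:16 PM − 260 min = 9:56 AM.
The design review ends at 9:56 AM + 260 min = 2:16 PM.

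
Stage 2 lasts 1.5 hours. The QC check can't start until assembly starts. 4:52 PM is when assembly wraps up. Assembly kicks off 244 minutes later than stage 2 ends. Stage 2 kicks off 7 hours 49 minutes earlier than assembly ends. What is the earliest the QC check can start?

Stage 2 starts at 4:52 PM − 469 min = 9:03 AM.
Stage 2 ends at 9:03 AM + 90 min = 10:33 AM.
Assembly starts at 10:33 AM + 244 min = 2:37 PM.
The QC check is bounded by assembly, so the earliest it can start is 2:37 PM.

2:37 PM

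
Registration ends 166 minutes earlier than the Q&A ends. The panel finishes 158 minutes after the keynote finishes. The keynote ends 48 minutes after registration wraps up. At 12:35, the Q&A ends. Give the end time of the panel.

13:15

Registration ends at 12:35 − 166 min = 09:49.
The keynote ends at 09:49 + 48 min = 10:37.
The panel ends at 10:37 + 158 min = 13:15.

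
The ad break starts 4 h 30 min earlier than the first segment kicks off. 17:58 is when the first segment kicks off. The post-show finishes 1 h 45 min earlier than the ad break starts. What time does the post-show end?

11:43

The ad break starts at 17:58 − 270 min = 13:28.
The post-show ends at 13:28 − 105 min = 11:43.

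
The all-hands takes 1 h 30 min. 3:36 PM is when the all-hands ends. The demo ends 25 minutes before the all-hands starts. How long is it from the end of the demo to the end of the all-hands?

1 hour 55 minutes

The all-hands starts at 3:36 PM − 90 min = 2:06 PM.
The demo ends at 2:06 PM − 25 min = 1:41 PM.
From 1:41 PM to 3:36 PM is 1 hour 55 minutes.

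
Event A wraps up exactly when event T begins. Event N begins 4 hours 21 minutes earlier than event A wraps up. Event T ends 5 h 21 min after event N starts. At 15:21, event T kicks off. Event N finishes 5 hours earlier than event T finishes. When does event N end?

11:21

Event A ends at 15:21.
Event N starts at 15:21 − 261 min = 11:00.
Event T ends at 11:00 + 321 min = 16:21.
Event N ends at 16:21 − 300 min = 11:21.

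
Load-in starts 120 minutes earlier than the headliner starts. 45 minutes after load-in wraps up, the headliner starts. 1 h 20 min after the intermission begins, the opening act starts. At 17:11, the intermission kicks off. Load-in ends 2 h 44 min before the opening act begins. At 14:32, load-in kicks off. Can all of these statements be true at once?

The opening act starts at 17:11 + 80 min = 18:31.
Load-in ends at 18:31 − 164 min = 15:47.
The headliner starts at 15:47 + 45 min = 16:32.
Load-in starts at 16:32 − 120 min = 14:32.
That matches the stated 14:32, so the schedule is consistent.

Yes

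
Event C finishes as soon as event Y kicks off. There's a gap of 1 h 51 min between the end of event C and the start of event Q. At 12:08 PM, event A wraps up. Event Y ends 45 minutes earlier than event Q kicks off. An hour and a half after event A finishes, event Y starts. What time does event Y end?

Event Y starts at 12:08 PM + 90 min = 1:38 PM.
So event C ends at 1:38 PM.
Event Q starts at 1:38 PM + 111 min = 3:29 PM.
Event Y ends at 3:29 PM − 45 min = 2:44 PM.

2:44 PM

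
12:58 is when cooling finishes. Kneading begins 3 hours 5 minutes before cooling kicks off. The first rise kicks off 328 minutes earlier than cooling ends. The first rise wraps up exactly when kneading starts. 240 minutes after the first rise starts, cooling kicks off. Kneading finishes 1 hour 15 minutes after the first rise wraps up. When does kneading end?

09:40

The first rise starts at 12:58 − 328 min = 07:30.
Cooling starts at 07:30 + 240 min = 11:30.
Kneading starts at 11:30 − 185 min = 08:25.
So the first rise ends at 08:25.
Kneading ends at 08:25 + 75 min = 09:40.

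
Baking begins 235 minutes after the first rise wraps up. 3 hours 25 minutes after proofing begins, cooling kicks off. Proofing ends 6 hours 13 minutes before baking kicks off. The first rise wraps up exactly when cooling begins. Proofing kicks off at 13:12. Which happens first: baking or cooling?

cooling

Cooling starts at 13:12 + 205 min = 16:37.
So the first rise ends at 16:37.
Baking starts at 16:37 + 235 min = 20:32.
Baking starts at 20:32 and cooling starts at 16:37, so cooling is first.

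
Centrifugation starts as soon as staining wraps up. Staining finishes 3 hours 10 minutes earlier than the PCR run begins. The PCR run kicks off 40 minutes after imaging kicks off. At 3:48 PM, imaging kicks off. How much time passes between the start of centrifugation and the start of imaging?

The PCR run starts at 3:48 PM + 40 min = 4:28 PM.
Staining ends at 4:28 PM − 190 min = 1:18 PM.
So centrifugation starts at 1:18 PM.
From 1:18 PM to 3:48 PM is 2 hours 30 minutes.

2 hours 30 minutes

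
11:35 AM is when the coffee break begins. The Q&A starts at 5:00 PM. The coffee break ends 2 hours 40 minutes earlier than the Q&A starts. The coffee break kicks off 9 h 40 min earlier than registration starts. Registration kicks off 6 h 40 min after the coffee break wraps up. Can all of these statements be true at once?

No

The coffee break ends at 5:00 PM − 160 min = 2:20 PM.
Registration starts at 2:20 PM + 400 min = 9:00 PM.
The coffee break starts at 9:00 PM − 580 min = 11:20 AM.
But the coffee break is also said to start at 11:35 AM — a 15-minute conflict.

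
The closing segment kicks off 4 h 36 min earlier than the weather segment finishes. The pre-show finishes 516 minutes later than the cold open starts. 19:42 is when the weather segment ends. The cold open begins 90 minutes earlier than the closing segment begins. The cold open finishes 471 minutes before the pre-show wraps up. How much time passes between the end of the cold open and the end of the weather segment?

The closing segment starts at 19:42 − 276 min = 15:06.
The cold open starts at 15:06 − 90 min = 13:36.
The pre-show ends at 13:36 + 516 min = 22:12.
The cold open ends at 22:12 − 471 min = 14:21.
From 14:21 to 19:42 is 321 minutes.

321 minutes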